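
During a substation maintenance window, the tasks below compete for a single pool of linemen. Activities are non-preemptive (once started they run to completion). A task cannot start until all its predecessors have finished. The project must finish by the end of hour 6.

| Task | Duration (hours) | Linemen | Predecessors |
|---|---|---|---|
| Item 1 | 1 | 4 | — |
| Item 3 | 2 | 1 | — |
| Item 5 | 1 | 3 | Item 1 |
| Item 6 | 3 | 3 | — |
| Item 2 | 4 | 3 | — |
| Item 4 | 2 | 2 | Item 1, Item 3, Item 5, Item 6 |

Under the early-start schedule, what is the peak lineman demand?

Early-start schedule: Item 1@1, Item 3@1, Item 5@2, Item 6@1, Item 2@1, Item 4@4.
Load per hour: hour 1: 11, hour 2: 10, hour 3: 6, hour 4: 5, hour 5: 2, hour 6: 0.
Peak is 11.

11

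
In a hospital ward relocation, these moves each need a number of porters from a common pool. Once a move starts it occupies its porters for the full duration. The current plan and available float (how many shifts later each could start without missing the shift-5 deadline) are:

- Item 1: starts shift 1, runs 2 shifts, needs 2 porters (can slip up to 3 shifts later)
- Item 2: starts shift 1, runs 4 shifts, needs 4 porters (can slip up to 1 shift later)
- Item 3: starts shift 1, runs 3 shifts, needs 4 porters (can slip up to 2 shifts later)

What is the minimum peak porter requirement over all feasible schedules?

Early-start (Item 1@1, Item 2@1, Item 3@1) gives peak 10: s1:10  s2:10  s3:8  s4:4  s5:0.
Shift Item 3→3.
Schedule Item 1@1, Item 2@1, Item 3@3: s1:6  s2:6  s3:8  s4:8  s5:4 — peak 8.
No arrangement of the 24 feasible schedules does better.

8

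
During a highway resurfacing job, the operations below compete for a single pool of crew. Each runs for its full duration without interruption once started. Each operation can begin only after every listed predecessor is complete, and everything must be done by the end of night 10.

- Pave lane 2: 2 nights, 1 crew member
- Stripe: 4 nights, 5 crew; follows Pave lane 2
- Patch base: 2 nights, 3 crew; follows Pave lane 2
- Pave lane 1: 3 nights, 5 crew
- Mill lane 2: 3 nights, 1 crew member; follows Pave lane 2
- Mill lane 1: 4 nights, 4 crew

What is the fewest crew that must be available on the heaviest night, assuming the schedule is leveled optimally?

Early-start (Pave lane 2@1, Stripe@3, Patch base@3, Pave lane 1@1, Mill lane 2@3, Mill lane 1@1) gives peak 18: n1:10  n2:10  n3:18  n4:13  n5:6  n6:5  n7:0  n8:0  n9:0  n10:0.
Shift Pave lane 1→7, Mill lane 1→6.
Schedule Pave lane 2@1, Stripe@3, Patch base@3, Pave lane 1@7, Mill lane 2@3, Mill lane 1@6: n1:1  n2:1  n3:9  n4:9  n5:6  n6:9  n7:9  n8:9  n9:9  n10:0 — peak 9.

9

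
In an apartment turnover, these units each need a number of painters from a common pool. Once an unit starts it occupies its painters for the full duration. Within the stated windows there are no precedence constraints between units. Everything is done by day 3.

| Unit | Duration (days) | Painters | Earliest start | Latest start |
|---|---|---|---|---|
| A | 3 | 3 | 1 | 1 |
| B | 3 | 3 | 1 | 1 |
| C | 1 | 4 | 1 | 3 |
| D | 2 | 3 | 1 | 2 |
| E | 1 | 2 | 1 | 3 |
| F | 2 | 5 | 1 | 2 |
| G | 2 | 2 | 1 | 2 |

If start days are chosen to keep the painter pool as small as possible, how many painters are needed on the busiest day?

Early-start (A@1, B@1, C@1, D@1, E@1, F@1, G@1) gives peak 22: d1:22  d2:16  d3:6.
Shift F→2, G→2.
Schedule A@1, B@1, C@1, D@1, E@1, F@2, G@2: d1:15  d2:16  d3:13 — peak 16.

16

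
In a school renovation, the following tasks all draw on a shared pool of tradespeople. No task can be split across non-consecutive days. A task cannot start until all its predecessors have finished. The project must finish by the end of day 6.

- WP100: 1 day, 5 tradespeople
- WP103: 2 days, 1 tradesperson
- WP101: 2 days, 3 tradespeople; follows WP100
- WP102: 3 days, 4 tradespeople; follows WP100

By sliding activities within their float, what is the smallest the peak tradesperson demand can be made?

5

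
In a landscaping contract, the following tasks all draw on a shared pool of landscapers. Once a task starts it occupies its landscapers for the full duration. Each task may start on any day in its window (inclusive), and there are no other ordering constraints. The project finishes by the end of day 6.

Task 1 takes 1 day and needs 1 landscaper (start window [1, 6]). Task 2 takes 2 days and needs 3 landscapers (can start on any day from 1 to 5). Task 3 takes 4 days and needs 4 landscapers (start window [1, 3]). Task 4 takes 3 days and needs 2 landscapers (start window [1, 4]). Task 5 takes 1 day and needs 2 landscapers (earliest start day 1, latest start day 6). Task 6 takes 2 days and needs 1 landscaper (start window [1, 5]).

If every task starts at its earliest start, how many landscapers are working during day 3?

6

At early start, day 3 has: Task 3, Task 4.
Demand: 4 + 2 = 6.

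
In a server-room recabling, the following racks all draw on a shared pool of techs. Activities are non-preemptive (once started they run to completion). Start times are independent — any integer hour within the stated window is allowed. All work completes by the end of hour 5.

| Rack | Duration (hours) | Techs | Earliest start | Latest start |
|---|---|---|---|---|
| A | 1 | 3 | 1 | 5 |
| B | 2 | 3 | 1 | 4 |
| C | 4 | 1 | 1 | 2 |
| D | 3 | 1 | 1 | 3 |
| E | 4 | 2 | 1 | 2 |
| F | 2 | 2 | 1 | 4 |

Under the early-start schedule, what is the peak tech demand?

Early-start schedule: A@1, B@1, C@1, D@1, E@1, F@1.
Load per hour: hour 1: 12, hour 2: 9, hour 3: 4, hour 4: 3, hour 5: 0.
Peak is 12.

12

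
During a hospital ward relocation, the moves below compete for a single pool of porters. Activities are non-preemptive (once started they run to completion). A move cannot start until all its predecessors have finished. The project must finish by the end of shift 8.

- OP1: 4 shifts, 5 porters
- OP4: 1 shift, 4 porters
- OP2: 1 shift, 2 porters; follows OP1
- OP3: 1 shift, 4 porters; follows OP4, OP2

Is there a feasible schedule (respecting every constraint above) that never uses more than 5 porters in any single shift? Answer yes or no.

Schedule OP1@1, OP4@5, OP2@6, OP3@7: s1:5  s2:5  s3:5  s4:5  s5:4  s6:2  s7:4  s8:0 — peak 5 ≤ 5.

yes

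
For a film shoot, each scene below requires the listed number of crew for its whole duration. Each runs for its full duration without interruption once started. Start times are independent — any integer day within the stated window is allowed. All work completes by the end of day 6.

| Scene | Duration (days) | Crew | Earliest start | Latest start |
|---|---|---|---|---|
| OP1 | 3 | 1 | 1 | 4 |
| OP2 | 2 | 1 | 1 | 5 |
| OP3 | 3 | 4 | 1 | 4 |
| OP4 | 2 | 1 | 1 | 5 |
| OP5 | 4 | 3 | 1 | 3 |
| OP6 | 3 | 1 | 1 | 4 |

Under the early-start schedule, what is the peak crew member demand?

11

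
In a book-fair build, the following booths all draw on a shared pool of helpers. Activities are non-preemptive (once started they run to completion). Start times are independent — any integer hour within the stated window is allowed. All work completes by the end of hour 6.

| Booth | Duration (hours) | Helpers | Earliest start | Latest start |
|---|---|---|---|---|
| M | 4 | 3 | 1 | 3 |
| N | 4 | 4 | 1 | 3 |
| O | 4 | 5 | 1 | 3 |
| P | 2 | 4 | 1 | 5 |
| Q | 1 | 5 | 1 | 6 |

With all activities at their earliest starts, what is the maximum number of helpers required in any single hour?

Early-start schedule: M@1, N@1, O@1, P@1, Q@1.
Load per hour: hour 1: 21, hour 2: 16, hour 3: 12, hour 4: 12, hour 5: 0, hour 6: 0.
Peak is 21.

21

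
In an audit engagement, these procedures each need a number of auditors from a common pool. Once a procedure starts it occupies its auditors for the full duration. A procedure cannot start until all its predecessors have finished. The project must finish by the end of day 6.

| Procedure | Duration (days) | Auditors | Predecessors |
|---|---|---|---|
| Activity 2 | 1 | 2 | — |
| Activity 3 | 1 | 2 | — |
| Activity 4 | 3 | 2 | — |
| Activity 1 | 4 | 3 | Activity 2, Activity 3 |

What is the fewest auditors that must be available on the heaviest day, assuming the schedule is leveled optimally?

5

Early-start (Activity 2@1, Activity 3@1, Activity 4@1, Activity 1@2) gives peak 6: d1:6  d2:5  d3:5  d4:3  d5:3  d6:0.
Shift Activity 4→2.
Schedule Activity 2@1, Activity 3@1, Activity 4@2, Activity 1@2: d1:4  d2:5  d3:5  d4:5  d5:3  d6:0 — peak 5.
No arrangement of the 20 feasible schedules does better.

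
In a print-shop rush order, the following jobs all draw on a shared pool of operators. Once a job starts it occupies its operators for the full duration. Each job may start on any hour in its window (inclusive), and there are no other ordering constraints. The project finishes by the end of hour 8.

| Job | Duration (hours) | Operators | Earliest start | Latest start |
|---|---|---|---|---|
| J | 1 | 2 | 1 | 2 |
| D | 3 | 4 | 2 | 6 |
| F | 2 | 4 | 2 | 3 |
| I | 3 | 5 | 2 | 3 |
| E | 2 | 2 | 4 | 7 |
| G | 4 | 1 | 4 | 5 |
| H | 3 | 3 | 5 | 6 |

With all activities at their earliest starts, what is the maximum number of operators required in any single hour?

Early-start schedule: J@1, D@2, F@2, I@2, E@4, G@4, H@5.
Load per hour: hour 1: 2, hour 2: 13, hour 3: 13, hour 4: 12, hour 5: 6, hour 6: 4, hour 7: 4, hour 8: 0.
Peak is 13.

13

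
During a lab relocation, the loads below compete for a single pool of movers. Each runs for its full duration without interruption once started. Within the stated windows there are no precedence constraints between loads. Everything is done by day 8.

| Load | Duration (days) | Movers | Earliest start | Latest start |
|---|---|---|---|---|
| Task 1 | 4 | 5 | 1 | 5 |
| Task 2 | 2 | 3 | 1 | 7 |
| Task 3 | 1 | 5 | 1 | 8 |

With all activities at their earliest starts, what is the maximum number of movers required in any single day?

13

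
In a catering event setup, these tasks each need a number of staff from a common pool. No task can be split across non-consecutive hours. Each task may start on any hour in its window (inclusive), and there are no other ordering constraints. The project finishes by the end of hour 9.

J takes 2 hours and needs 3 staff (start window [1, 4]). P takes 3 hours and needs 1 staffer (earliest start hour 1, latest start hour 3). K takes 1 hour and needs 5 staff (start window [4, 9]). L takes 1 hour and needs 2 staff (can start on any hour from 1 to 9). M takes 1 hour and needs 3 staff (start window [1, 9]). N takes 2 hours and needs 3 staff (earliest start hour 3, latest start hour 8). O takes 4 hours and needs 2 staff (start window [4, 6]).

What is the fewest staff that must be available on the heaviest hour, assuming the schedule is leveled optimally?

Early-start (J@1, P@1, K@4, L@1, M@1, N@3, O@4) gives peak 10: h1:9  h2:4  h3:4  h4:10  h5:2  h6:2  h7:2  h8:0  h9:0.
Shift L→3, M→5, N→6, O→5.
Schedule J@1, P@1, K@4, L@3, M@5, N@6, O@5: h1:4  h2:4  h3:3  h4:5  h5:5  h6:5  h7:5  h8:2  h9:0 — peak 5.

5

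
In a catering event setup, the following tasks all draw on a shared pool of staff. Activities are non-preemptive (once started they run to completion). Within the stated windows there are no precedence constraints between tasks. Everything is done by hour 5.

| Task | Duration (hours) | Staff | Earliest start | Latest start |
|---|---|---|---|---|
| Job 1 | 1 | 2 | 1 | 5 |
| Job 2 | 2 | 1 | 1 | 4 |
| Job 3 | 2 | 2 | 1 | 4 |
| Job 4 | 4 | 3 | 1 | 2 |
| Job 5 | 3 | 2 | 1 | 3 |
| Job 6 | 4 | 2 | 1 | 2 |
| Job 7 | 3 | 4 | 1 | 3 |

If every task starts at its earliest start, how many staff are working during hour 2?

At early start, hour 2 has: Job 2, Job 3, Job 4, Job 5, Job 6, Job 7.
Demand: 1 + 2 + 3 + 2 + 2 + 4 = 14.

14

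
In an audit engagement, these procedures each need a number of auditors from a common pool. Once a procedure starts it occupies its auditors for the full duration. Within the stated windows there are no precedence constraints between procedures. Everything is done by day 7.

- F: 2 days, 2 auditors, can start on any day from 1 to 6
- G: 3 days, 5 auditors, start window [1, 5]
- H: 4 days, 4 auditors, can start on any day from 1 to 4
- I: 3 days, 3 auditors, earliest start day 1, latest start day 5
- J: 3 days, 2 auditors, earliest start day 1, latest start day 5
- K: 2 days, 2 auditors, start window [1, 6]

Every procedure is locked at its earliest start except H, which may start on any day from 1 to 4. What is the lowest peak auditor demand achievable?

14

H@1: d1:18  d2:18  d3:14  d4:4  d5:0  d6:0  d7:0 → peak 18
H@2: d1:14  d2:18  d3:14  d4:4  d5:4  d6:0  d7:0 → peak 18
H@3: d1:14  d2:14  d3:14  d4:4  d5:4  d6:4  d7:0 → peak 14
H@4: d1:14  d2:14  d3:10  d4:4  d5:4  d6:4  d7:4 → peak 14
Best is H@3, peak 14.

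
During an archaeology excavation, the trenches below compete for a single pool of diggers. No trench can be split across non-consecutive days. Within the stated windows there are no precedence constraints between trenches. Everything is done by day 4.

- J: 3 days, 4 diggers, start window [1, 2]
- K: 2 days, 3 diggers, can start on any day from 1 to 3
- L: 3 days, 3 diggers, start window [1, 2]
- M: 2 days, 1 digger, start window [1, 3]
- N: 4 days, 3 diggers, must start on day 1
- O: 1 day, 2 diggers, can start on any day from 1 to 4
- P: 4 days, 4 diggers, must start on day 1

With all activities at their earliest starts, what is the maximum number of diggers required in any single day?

Early-start schedule: J@1, K@1, L@1, M@1, N@1, O@1, P@1.
Load per day: day 1: 20, day 2: 18, day 3: 14, day 4: 7.
Peak is 20.

20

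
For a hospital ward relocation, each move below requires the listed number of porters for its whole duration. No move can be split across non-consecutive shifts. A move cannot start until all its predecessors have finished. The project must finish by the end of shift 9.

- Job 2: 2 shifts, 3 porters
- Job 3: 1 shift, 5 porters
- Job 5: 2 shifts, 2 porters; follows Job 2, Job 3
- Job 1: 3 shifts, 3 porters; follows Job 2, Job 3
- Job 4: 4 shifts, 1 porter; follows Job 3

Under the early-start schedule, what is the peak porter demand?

8

Early-start schedule: Job 2@1, Job 3@1, Job 5@3, Job 1@3, Job 4@2.
Load per shift: shift 1: 8, shift 2: 4, shift 3: 6, shift 4: 6, shift 5: 4, shift 6: 0, shift 7: 0, shift 8: 0, shift 9: 0.
Peak is 8.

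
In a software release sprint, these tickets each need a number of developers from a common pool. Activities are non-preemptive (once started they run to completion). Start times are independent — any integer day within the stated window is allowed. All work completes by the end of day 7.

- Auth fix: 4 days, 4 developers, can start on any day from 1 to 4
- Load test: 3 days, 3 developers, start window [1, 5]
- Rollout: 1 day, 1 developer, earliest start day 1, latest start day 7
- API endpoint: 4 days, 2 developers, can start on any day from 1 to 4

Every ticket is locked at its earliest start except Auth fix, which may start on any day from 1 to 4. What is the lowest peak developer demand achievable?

Auth fix@1: d1:10  d2:9  d3:9  d4:6  d5:0  d6:0  d7:0 → peak 10
Auth fix@2: d1:6  d2:9  d3:9  d4:6  d5:4  d6:0  d7:0 → peak 9
Auth fix@3: d1:6  d2:5  d3:9  d4:6  d5:4  d6:4  d7:0 → peak 9
Auth fix@4: d1:6  d2:5  d3:5  d4:6  d5:4  d6:4  d7:4 → peak 6
Best is Auth fix@4, peak 6.

6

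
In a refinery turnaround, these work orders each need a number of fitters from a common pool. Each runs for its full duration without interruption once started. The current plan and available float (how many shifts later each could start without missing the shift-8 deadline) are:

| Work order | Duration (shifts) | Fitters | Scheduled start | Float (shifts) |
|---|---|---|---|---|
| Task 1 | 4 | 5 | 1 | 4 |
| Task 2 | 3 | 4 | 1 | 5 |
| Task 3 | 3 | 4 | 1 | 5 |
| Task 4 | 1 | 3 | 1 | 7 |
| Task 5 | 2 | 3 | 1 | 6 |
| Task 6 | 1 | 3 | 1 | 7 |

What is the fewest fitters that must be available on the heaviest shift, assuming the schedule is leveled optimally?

8

Early-start (Task 1@1, Task 2@1, Task 3@1, Task 4@1, Task 5@1, Task 6@1) gives peak 22: s1:22  s2:16  s3:13  s4:5  s5:0  s6:0  s7:0  s8:0.
Shift Task 2→5, Task 3→5, Task 5→2, Task 6→4.
Schedule Task 1@1, Task 2@5, Task 3@5, Task 4@1, Task 5@2, Task 6@4: s1:8  s2:8  s3:8  s4:8  s5:8  s6:8  s7:8  s8:0 — peak 8.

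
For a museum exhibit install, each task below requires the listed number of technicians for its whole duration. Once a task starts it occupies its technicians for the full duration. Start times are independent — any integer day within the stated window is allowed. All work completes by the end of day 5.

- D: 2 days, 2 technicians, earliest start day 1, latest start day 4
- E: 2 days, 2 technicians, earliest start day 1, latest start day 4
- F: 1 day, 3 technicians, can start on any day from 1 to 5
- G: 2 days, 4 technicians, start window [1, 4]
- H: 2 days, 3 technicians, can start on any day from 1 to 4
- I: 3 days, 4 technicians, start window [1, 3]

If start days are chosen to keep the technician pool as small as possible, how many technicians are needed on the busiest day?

8

Early-start (D@1, E@1, F@1, G@1, H@1, I@1) gives peak 18: d1:18  d2:15  d3:4  d4:0  d5:0.
Shift G→2, H→4, I→3.
Schedule D@1, E@1, F@1, G@2, H@4, I@3: d1:7  d2:8  d3:8  d4:7  d5:7 — peak 8.
Total technician-days = 37 over 5 days ⇒ peak ≥ ⌈37/5⌉ = 8, so 8 is optimal.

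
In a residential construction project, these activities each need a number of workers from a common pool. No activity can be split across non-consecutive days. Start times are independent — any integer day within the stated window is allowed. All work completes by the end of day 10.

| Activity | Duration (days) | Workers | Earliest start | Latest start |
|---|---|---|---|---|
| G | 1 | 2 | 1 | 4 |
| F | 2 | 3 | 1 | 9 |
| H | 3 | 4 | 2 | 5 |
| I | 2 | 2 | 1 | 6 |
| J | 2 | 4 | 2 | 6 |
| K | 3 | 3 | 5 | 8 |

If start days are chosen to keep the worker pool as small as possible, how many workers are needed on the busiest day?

6

Early-start (G@1, F@1, H@2, I@1, J@2, K@5) gives peak 13: d1:7  d2:13  d3:8  d4:4  d5:3  d6:3  d7:3  d8:0  d9:0  d10:0.
Shift H→3, I→2, J→6, K→8.
Schedule G@1, F@1, H@3, I@2, J@6, K@8: d1:5  d2:5  d3:6  d4:4  d5:4  d6:4  d7:4  d8:3  d9:3  d10:3 — peak 6.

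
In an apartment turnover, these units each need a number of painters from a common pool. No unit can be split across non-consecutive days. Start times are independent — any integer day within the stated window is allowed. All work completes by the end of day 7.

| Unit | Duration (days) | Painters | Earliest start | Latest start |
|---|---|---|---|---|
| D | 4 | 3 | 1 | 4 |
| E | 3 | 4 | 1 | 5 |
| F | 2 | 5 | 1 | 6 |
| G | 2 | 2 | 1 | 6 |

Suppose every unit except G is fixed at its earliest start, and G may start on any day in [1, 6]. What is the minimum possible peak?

G@1: d1:14  d2:14  d3:7  d4:3  d5:0  d6:0  d7:0 → peak 14
G@2: d1:12  d2:14  d3:9  d4:3  d5:0  d6:0  d7:0 → peak 14
G@3: d1:12  d2:12  d3:9  d4:5  d5:0  d6:0  d7:0 → peak 12
G@4: d1:12  d2:12  d3:7  d4:5  d5:2  d6:0  d7:0 → peak 12
G@5: d1:12  d2:12  d3:7  d4:3  d5:2  d6:2  d7:0 → peak 12
G@6: d1:12  d2:12  d3:7  d4:3  d5:0  d6:2  d7:2 → peak 12
Best is G@3, peak 12.

12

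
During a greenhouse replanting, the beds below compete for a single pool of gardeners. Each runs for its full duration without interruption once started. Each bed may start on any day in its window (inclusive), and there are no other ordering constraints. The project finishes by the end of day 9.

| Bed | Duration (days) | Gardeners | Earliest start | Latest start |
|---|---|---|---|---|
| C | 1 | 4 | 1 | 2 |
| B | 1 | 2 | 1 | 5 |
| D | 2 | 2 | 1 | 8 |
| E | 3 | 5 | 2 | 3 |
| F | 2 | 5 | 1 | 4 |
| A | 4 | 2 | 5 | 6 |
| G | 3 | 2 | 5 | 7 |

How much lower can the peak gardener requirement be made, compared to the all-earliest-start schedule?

Early-start peak: d1:13  d2:12  d3:5  d4:5  d5:4  d6:4  d7:4  d8:2  d9:0 ⇒ 13.
Leveled (C@1, B@2, D@2, E@3, F@1, A@5, G@5): d1:9  d2:9  d3:7  d4:5  d5:9  d6:4  d7:4  d8:2  d9:0 ⇒ 9.
Reduction 13 − 9 = 4.

4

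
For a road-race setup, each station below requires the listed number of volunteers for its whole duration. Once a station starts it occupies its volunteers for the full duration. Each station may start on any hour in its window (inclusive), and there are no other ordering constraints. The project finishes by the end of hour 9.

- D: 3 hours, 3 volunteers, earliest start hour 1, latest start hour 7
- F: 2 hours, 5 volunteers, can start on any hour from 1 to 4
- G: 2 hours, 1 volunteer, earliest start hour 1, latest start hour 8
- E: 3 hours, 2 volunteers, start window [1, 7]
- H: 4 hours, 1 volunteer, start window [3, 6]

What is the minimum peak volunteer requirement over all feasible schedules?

Early-start (D@1, F@1, G@1, E@1, H@3) gives peak 11: h1:11  h2:11  h3:6  h4:1  h5:1  h6:1  h7:0  h8:0  h9:0.
Shift F→4, E→6, H→6.
Schedule D@1, F@4, G@1, E@6, H@6: h1:4  h2:4  h3:3  h4:5  h5:5  h6:3  h7:3  h8:3  h9:1 — peak 5.

5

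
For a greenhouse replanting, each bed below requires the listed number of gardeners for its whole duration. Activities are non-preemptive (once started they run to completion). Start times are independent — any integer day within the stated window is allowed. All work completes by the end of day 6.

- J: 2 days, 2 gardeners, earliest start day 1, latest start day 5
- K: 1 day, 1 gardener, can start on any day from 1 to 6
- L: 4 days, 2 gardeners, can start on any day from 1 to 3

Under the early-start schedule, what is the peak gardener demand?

5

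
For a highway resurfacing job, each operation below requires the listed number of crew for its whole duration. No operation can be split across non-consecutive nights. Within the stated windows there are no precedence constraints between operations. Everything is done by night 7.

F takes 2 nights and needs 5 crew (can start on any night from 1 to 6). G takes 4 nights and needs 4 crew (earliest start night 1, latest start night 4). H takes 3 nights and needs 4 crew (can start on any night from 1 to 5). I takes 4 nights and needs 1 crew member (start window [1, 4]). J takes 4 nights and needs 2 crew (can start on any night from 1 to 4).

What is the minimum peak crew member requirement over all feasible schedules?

8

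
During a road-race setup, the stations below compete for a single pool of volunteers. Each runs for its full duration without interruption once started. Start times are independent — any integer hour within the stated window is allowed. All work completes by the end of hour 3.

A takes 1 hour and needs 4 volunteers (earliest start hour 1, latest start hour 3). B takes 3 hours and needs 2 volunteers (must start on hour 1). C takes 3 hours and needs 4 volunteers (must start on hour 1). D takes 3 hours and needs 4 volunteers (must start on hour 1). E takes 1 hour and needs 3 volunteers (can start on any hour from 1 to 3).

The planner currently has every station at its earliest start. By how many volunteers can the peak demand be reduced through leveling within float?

3

Early-start peak: h1:17  h2:10  h3:10 ⇒ 17.
Leveled (A@1, B@1, C@1, D@1, E@2): h1:14  h2:13  h3:10 ⇒ 14.
Reduction 17 − 14 = 3.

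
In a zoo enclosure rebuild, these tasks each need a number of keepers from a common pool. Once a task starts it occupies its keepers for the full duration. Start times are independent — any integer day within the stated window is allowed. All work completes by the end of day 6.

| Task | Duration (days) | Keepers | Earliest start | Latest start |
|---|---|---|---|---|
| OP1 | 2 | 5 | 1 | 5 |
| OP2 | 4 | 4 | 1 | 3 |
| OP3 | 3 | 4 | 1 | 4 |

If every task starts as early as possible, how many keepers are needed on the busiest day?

13

Early-start schedule: OP1@1, OP2@1, OP3@1.
Load per day: day 1: 13, day 2: 13, day 3: 8, day 4: 4, day 5: 0, day 6: 0.
Peak is 13.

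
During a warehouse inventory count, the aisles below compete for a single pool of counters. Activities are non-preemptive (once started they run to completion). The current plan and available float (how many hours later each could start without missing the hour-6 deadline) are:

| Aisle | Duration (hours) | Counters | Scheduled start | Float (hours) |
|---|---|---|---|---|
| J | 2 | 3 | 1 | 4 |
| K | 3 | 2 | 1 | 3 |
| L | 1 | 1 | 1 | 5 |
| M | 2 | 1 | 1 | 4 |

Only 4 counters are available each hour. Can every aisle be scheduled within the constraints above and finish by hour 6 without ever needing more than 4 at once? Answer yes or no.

yes

Schedule J@1, K@3, L@3, M@4: h1:3  h2:3  h3:3  h4:3  h5:3  h6:0 — peak 3 ≤ 4.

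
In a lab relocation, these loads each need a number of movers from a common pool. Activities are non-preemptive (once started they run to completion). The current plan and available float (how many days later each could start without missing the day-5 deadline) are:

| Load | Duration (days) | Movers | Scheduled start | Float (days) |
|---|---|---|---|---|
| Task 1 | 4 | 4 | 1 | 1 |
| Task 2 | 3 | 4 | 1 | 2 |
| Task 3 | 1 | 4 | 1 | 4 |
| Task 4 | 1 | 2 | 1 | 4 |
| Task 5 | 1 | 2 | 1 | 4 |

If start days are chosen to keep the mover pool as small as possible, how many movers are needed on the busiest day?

Early-start (Task 1@1, Task 2@1, Task 3@1, Task 4@1, Task 5@1) gives peak 16: d1:16  d2:8  d3:8  d4:4  d5:0.
Shift Task 3→4, Task 4→5, Task 5→5.
Schedule Task 1@1, Task 2@1, Task 3@4, Task 4@5, Task 5@5: d1:8  d2:8  d3:8  d4:8  d5:4 — peak 8.
Total mover-days = 36 over 5 days ⇒ peak ≥ ⌈36/5⌉ = 8, so 8 is optimal.

8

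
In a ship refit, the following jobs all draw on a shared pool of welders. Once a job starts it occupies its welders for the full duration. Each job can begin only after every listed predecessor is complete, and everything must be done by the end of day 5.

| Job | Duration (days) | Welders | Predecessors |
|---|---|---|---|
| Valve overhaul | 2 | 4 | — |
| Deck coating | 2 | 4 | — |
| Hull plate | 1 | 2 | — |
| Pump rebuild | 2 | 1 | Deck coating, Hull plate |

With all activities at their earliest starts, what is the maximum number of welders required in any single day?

10

Early-start schedule: Valve overhaul@1, Deck coating@1, Hull plate@1, Pump rebuild@3.
Load per day: day 1: 10, day 2: 8, day 3: 1, day 4: 1, day 5: 0.
Peak is 10.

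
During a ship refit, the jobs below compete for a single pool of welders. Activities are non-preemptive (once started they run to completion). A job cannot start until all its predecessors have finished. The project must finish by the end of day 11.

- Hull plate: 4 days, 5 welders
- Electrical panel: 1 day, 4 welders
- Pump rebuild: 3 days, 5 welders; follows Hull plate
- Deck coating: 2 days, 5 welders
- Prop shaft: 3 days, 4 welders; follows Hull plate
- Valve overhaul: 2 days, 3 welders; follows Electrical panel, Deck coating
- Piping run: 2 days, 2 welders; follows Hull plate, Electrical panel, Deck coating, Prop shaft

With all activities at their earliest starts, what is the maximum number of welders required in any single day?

Early-start schedule: Hull plate@1, Electrical panel@1, Pump rebuild@5, Deck coating@1, Prop shaft@5, Valve overhaul@3, Piping run@8.
Load per day: day 1: 14, day 2: 10, day 3: 8, day 4: 8, day 5: 9, day 6: 9, day 7: 9, day 8: 2, day 9: 2, day 10: 0, day 11: 0.
Peak is 14.

14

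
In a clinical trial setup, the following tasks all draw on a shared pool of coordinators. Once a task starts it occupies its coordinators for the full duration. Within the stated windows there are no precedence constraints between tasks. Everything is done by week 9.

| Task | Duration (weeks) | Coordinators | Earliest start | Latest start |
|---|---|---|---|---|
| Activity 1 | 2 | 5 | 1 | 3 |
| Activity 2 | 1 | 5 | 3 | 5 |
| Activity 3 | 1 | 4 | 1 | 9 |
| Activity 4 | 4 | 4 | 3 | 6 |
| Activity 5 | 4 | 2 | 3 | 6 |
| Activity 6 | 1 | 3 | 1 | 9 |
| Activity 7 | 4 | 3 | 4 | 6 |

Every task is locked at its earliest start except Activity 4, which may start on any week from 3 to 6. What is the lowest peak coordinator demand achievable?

12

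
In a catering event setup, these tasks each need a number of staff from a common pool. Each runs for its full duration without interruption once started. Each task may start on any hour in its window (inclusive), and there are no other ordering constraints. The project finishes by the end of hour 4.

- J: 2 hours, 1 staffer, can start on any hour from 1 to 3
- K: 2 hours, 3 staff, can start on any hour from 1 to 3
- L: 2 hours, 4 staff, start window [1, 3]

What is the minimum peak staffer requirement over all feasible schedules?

Early-start (J@1, K@1, L@1) gives peak 8: h1:8  h2:8  h3:0  h4:0.
Shift L→3.
Schedule J@1, K@1, L@3: h1:4  h2:4  h3:4  h4:4 — peak 4.
Total staffer-hours = 16 over 4 hours ⇒ peak ≥ ⌈16/4⌉ = 4, so 4 is optimal.

4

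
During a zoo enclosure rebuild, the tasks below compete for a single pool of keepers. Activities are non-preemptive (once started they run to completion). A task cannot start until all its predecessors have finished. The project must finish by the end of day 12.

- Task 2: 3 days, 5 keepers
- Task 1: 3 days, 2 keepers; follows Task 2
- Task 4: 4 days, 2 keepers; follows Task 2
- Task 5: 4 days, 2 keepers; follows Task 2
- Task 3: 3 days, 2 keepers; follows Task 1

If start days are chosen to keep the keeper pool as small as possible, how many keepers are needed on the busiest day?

Early-start (Task 2@1, Task 1@4, Task 4@4, Task 5@4, Task 3@7) gives peak 6: d1:5  d2:5  d3:5  d4:6  d5:6  d6:6  d7:6  d8:2  d9:2  d10:0  d11:0  d12:0.
Shift Task 5→7, Task 3→8.
Schedule Task 2@1, Task 1@4, Task 4@4, Task 5@7, Task 3@8: d1:5  d2:5  d3:5  d4:4  d5:4  d6:4  d7:4  d8:4  d9:4  d10:4  d11:0  d12:0 — peak 5.

5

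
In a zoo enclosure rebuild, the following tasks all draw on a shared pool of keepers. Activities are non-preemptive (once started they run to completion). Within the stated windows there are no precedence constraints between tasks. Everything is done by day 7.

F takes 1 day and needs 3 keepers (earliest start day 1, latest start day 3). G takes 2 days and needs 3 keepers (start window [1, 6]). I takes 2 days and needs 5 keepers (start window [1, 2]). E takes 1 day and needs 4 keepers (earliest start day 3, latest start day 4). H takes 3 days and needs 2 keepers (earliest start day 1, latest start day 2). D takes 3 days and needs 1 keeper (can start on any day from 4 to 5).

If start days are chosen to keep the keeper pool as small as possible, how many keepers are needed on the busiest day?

7

Early-start (F@1, G@1, I@1, E@3, H@1, D@4) gives peak 13: d1:13  d2:10  d3:6  d4:1  d5:1  d6:1  d7:0.
Shift G→4, I→2, E→4, D→5.
Schedule F@1, G@4, I@2, E@4, H@1, D@5: d1:5  d2:7  d3:7  d4:7  d5:4  d6:1  d7:1 — peak 7.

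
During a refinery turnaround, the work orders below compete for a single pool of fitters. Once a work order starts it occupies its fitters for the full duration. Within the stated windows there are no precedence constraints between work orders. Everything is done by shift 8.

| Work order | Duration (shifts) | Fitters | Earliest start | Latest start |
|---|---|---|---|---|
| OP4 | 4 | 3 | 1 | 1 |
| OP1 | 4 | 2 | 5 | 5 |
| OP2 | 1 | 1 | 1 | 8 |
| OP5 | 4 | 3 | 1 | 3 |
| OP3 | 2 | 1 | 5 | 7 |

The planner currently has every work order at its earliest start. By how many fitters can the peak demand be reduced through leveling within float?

Early-start peak: s1:7  s2:6  s3:6  s4:6  s5:3  s6:3  s7:2  s8:2 ⇒ 7.
Leveled (OP4@1, OP1@5, OP2@1, OP5@2, OP3@5): s1:4  s2:6  s3:6  s4:6  s5:6  s6:3  s7:2  s8:2 ⇒ 6.
Reduction 7 − 6 = 1.

1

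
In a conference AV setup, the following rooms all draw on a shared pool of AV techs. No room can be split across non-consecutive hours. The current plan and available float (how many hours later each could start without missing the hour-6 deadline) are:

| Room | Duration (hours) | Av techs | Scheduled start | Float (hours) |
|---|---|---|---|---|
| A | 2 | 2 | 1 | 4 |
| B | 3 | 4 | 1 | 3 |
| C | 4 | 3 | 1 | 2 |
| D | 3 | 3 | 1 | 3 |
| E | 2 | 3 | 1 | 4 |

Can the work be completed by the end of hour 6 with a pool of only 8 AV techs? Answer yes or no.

Schedule A@1, B@4, C@1, D@1, E@5: h1:8  h2:8  h3:6  h4:7  h5:7  h6:7 — peak 8 ≤ 8.

yes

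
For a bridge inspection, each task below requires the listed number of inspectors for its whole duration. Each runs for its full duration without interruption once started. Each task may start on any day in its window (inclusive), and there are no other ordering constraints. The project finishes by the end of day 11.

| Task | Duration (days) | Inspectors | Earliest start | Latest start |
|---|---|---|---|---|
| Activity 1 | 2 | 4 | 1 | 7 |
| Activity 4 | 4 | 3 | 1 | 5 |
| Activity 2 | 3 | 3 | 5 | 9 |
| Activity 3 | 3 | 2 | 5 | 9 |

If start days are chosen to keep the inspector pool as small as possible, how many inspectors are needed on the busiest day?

Early-start (Activity 1@1, Activity 4@1, Activity 2@5, Activity 3@5) gives peak 7: d1:7  d2:7  d3:3  d4:3  d5:5  d6:5  d7:5  d8:0  d9:0  d10:0  d11:0.
Shift Activity 4→3, Activity 2→7.
Schedule Activity 1@1, Activity 4@3, Activity 2@7, Activity 3@5: d1:4  d2:4  d3:3  d4:3  d5:5  d6:5  d7:5  d8:3  d9:3  d10:0  d11:0 — peak 5.

5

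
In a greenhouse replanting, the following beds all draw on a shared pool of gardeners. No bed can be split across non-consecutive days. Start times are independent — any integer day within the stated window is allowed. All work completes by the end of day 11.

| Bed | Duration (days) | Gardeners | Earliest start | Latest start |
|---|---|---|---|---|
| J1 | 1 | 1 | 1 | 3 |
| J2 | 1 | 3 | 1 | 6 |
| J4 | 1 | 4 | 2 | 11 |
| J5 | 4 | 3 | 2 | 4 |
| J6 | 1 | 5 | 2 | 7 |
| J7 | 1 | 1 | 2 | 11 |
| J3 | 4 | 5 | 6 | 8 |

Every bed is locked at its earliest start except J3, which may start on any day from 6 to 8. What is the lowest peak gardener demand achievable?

13

J3@6: d1:4  d2:13  d3:3  d4:3  d5:3  d6:5  d7:5  d8:5  d9:5  d10:0  d11:0 → peak 13
J3@7: d1:4  d2:13  d3:3  d4:3  d5:3  d6:0  d7:5  d8:5  d9:5  d10:5  d11:0 → peak 13
J3@8: d1:4  d2:13  d3:3  d4:3  d5:3  d6:0  d7:0  d8:5  d9:5  d10:5  d11:5 → peak 13
Best is J3@6, peak 13.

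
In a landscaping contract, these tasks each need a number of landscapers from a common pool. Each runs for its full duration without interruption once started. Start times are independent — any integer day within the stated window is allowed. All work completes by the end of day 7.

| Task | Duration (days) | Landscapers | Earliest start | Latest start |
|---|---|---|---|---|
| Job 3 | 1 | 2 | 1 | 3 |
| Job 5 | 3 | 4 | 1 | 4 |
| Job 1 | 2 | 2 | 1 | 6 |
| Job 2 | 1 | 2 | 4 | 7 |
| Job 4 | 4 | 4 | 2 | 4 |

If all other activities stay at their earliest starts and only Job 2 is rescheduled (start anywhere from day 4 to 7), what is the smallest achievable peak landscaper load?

10

Job 2@4: d1:8  d2:10  d3:8  d4:6  d5:4  d6:0  d7:0 → peak 10
Job 2@5: d1:8  d2:10  d3:8  d4:4  d5:6  d6:0  d7:0 → peak 10
Job 2@6: d1:8  d2:10  d3:8  d4:4  d5:4  d6:2  d7:0 → peak 10
Job 2@7: d1:8  d2:10  d3:8  d4:4  d5:4  d6:0  d7:2 → peak 10
Best is Job 2@4, peak 10.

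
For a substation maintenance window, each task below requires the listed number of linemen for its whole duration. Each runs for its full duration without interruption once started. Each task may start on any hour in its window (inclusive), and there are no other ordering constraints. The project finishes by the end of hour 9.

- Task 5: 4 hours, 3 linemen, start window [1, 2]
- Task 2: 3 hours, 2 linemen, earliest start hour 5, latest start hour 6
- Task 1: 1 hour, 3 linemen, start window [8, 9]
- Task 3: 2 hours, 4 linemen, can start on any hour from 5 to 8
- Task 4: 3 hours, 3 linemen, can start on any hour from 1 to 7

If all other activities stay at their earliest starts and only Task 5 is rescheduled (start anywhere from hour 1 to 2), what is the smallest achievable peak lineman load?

6

Task 5@1: h1:6  h2:6  h3:6  h4:3  h5:6  h6:6  h7:2  h8:3  h9:0 → peak 6
Task 5@2: h1:3  h2:6  h3:6  h4:3  h5:9  h6:6  h7:2  h8:3  h9:0 → peak 9
Best is Task 5@1, peak 6.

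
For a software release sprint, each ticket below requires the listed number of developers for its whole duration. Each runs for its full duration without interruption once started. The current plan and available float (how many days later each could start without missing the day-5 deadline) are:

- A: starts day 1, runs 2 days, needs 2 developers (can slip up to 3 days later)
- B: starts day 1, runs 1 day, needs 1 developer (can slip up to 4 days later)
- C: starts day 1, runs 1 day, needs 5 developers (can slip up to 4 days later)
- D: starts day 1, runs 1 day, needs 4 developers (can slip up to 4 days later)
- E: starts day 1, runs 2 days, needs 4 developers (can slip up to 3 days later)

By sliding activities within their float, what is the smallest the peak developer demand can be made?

6

Early-start (A@1, B@1, C@1, D@1, E@1) gives peak 16: d1:16  d2:6  d3:0  d4:0  d5:0.
Shift C→3, D→2, E→4.
Schedule A@1, B@1, C@3, D@2, E@4: d1:3  d2:6  d3:5  d4:4  d5:4 — peak 6.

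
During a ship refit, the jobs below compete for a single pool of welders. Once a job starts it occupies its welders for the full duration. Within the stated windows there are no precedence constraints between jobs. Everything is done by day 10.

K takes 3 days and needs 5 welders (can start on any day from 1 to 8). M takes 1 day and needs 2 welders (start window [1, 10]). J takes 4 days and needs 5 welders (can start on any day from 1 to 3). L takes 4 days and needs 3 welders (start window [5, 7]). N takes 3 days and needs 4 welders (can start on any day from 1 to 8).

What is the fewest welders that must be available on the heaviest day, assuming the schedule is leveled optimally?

Early-start (K@1, M@1, J@1, L@5, N@1) gives peak 16: d1:16  d2:14  d3:14  d4:5  d5:3  d6:3  d7:3  d8:3  d9:0  d10:0.
Shift K→5, N→8.
Schedule K@5, M@1, J@1, L@5, N@8: d1:7  d2:5  d3:5  d4:5  d5:8  d6:8  d7:8  d8:7  d9:4  d10:4 — peak 8.

8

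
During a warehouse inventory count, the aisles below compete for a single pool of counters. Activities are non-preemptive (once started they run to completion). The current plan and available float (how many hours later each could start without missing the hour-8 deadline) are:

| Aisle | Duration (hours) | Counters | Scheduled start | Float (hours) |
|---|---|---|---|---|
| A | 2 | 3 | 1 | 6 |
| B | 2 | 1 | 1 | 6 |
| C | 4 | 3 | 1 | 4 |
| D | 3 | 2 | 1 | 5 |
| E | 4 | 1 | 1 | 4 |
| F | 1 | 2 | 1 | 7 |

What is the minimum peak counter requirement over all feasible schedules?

Early-start (A@1, B@1, C@1, D@1, E@1, F@1) gives peak 12: h1:12  h2:10  h3:6  h4:4  h5:0  h6:0  h7:0  h8:0.
Shift C→3, D→5, F→7.
Schedule A@1, B@1, C@3, D@5, E@1, F@7: h1:5  h2:5  h3:4  h4:4  h5:5  h6:5  h7:4  h8:0 — peak 5.

5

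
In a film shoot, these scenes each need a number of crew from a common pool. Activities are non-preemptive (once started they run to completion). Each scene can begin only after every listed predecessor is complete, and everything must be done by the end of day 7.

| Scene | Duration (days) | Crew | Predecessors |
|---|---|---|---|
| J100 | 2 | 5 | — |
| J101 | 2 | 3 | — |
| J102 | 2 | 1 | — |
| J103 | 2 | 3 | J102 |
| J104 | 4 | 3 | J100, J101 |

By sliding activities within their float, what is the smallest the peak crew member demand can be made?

8

Early-start (J100@1, J101@1, J102@1, J103@3, J104@3) gives peak 9: d1:9  d2:9  d3:6  d4:6  d5:3  d6:3  d7:0.
Shift J102→3, J103→5.
Schedule J100@1, J101@1, J102@3, J103@5, J104@3: d1:8  d2:8  d3:4  d4:4  d5:6  d6:6  d7:0 — peak 8.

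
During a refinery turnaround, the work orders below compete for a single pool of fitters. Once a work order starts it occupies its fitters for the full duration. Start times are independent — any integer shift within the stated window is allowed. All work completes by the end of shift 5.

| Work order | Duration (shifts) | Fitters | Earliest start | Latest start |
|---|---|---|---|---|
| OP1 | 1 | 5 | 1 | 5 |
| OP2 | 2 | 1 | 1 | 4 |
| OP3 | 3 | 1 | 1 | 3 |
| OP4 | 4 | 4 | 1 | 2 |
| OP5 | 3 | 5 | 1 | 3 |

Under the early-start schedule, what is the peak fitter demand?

Early-start schedule: OP1@1, OP2@1, OP3@1, OP4@1, OP5@1.
Load per shift: shift 1: 16, shift 2: 11, shift 3: 10, shift 4: 4, shift 5: 0.
Peak is 16.

16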